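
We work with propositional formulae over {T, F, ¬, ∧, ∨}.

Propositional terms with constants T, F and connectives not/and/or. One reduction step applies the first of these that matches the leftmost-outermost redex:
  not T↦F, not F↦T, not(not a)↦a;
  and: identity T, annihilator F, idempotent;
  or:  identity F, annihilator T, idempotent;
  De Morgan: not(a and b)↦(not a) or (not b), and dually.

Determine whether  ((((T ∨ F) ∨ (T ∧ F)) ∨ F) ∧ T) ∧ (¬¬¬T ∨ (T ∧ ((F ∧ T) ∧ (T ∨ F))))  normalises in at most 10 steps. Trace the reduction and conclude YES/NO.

  start: ((((T ∨ F) ∨ (T ∧ F)) ∨ F) ∧ T) ∧ (¬¬¬T ∨ (T ∧ ((F ∧ T) ∧ (T ∨ F))))
  step 1: (((T ∨ F) ∨ (T ∧ F)) ∨ F) ∧ (¬¬¬T ∨ (T ∧ ((F ∧ T) ∧ (T ∨ F))))
  step 2: ((T ∨ F) ∨ (T ∧ F)) ∧ (¬¬¬T ∨ (T ∧ ((F ∧ T) ∧ (T ∨ F))))
  step 3: (T ∨ (T ∧ F)) ∧ (¬¬¬T ∨ (T ∧ ((F ∧ T) ∧ (T ∨ F))))
  step 4: T ∧ (¬¬¬T ∨ (T ∧ ((F ∧ T) ∧ (T ∨ F))))
  step 5: ¬¬¬T ∨ (T ∧ ((F ∧ T) ∧ (T ∨ F)))
  step 6: ¬T ∨ (T ∧ ((F ∧ T) ∧ (T ∨ F)))
  step 7: F ∨ (T ∧ ((F ∧ T) ∧ (T ∨ F)))
  step 8: T ∧ ((F ∧ T) ∧ (T ∨ F))
  step 9: (F ∧ T) ∧ (T ∨ F)
  step 10: F ∧ (T ∨ F)

Answer: NO — after 10 steps the term is F ∧ (T ∨ F), not yet normal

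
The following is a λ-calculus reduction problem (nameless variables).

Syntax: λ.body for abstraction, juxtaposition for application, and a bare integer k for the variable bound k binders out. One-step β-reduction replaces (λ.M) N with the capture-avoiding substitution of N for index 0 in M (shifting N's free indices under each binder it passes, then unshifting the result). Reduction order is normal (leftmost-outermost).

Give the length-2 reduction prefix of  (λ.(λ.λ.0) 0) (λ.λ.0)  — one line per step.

Answer: after 2 steps: λ.0

Working:
  start: (λ.(λ.λ.0) 0) (λ.λ.0)
  →1  (λ.λ.0) (λ.λ.0)
  →2  λ.0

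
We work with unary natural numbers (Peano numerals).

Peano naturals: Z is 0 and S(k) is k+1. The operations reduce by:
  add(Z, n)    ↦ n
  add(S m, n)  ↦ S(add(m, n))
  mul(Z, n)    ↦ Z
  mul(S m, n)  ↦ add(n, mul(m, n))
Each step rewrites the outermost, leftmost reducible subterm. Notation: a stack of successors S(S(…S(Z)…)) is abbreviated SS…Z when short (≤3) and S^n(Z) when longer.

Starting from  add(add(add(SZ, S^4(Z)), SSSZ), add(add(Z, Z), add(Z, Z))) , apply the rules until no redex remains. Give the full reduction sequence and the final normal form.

Answer: normal form = S^8(Z)  (in 20 steps)

Derivation:
  start: add(add(add(SZ, S^4(Z)), SSSZ), add(add(Z, Z), add(Z, Z)))
  →1  add(add(S(add(Z, S^4(Z))), SSSZ), add(add(Z, Z), add(Z, Z)))
  →2  add(S(add(add(Z, S^4(Z)), SSSZ)), add(add(Z, Z), add(Z, Z)))
  →3  S(add(add(add(Z, S^4(Z)), SSSZ), add(add(Z, Z), add(Z, Z))))
  →4  S(add(add(S^4(Z), SSSZ), add(add(Z, Z), add(Z, Z))))
  →5  S(add(S(add(SSSZ, SSSZ)), add(add(Z, Z), add(Z, Z))))
  →6  S(S(add(add(SSSZ, SSSZ), add(add(Z, Z), add(Z, Z)))))
  →7  S(S(add(S(add(SSZ, SSSZ)), add(add(Z, Z), add(Z, Z)))))
  →8  S(S(S(add(add(SSZ, SSSZ), add(add(Z, Z), add(Z, Z))))))
  →9  S(S(S(add(S(add(SZ, SSSZ)), add(add(Z, Z), add(Z, Z))))))
  →10  S(S(S(S(add(add(SZ, SSSZ), add(add(Z, Z), add(Z, Z)))))))
  →11  S(S(S(S(add(S(add(Z, SSSZ)), add(add(Z, Z), add(Z, Z)))))))
  →12  S(S(S(S(S(add(add(Z, SSSZ), add(add(Z, Z), add(Z, Z))))))))
  →13  S(S(S(S(S(add(SSSZ, add(add(Z, Z), add(Z, Z))))))))
  →14  S(S(S(S(S(S(add(SSZ, add(add(Z, Z), add(Z, Z)))))))))
  →15  S(S(S(S(S(S(S(add(SZ, add(add(Z, Z), add(Z, Z))))))))))
  →16  S(S(S(S(S(S(S(S(add(Z, add(add(Z, Z), add(Z, Z)))))))))))
  →17  S(S(S(S(S(S(S(S(add(add(Z, Z), add(Z, Z))))))))))
  →18  S(S(S(S(S(S(S(S(add(Z, add(Z, Z))))))))))
  →19  S(S(S(S(S(S(S(S(add(Z, Z)))))))))
  →20  S^8(Z)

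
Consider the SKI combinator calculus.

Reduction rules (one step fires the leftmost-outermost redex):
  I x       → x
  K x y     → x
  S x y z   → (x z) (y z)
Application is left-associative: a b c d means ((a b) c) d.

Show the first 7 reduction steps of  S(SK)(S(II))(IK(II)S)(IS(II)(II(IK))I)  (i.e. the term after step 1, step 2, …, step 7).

Answer: after 7 steps: S(II)(II(IK))I(IK(II)S(IS(II)(II(IK))I))

Derivation:
  start: S(SK)(S(II))(IK(II)S)(IS(II)(II(IK))I)
  step 1: SK(IK(II)S)(S(II)(IK(II)S))(IS(II)(II(IK))I)
  step 2: K(S(II)(IK(II)S))(IK(II)S(S(II)(IK(II)S)))(IS(II)(II(IK))I)
  step 3: S(II)(IK(II)S)(IS(II)(II(IK))I)
  step 4: II(IS(II)(II(IK))I)(IK(II)S(IS(II)(II(IK))I))
  step 5: I(IS(II)(II(IK))I)(IK(II)S(IS(II)(II(IK))I))
  step 6: IS(II)(II(IK))I(IK(II)S(IS(II)(II(IK))I))
  step 7: S(II)(II(IK))I(IK(II)S(IS(II)(II(IK))I))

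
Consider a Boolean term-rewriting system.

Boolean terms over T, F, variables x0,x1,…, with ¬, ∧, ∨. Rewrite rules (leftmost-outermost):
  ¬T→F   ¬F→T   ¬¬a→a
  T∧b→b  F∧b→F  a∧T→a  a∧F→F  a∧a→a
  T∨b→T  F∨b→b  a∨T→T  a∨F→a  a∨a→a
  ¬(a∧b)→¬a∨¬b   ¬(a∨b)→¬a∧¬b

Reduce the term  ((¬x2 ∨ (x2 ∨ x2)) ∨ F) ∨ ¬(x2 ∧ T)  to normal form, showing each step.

Answer: normal form = (¬x2 ∨ x2) ∨ ¬x2  (in 5 steps)

Working:
  start: ((¬x2 ∨ (x2 ∨ x2)) ∨ F) ∨ ¬(x2 ∧ T)
  step 1: (¬x2 ∨ (x2 ∨ x2)) ∨ ¬(x2 ∧ T)
  step 2: (¬x2 ∨ x2) ∨ ¬(x2 ∧ T)
  step 3: (¬x2 ∨ x2) ∨ (¬x2 ∨ ¬T)
  step 4: (¬x2 ∨ x2) ∨ (¬x2 ∨ F)
  step 5: (¬x2 ∨ x2) ∨ ¬x2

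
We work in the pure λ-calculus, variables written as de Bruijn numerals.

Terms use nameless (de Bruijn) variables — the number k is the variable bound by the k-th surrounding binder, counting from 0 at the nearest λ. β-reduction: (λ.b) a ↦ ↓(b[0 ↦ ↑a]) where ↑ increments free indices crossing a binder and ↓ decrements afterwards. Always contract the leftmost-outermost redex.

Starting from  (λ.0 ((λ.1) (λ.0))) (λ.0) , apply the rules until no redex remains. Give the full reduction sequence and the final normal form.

Answer: normal form = λ.0  (in 3 steps)

Derivation:
  start: (λ.0 ((λ.1) (λ.0))) (λ.0)
  [1] (λ.0) ((λ.λ.0) (λ.0))
  [2] (λ.λ.0) (λ.0)
  [3] λ.0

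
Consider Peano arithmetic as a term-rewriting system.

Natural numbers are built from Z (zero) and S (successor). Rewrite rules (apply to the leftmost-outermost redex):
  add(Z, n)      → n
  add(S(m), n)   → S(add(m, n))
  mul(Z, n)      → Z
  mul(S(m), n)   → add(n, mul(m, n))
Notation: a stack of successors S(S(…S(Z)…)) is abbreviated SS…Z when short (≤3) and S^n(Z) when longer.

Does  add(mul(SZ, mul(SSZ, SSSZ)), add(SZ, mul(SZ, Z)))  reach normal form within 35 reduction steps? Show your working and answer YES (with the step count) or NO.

  start: add(mul(SZ, mul(SSZ, SSSZ)), add(SZ, mul(SZ, Z)))
  →1  add(add(mul(SSZ, SSSZ), mul(Z, mul(SSZ, SSSZ))), add(SZ, mul(SZ, Z)))
  →2  add(add(add(SSSZ, mul(SZ, SSSZ)), mul(Z, mul(SSZ, SSSZ))), add(SZ, mul(SZ, Z)))
  →3  add(add(S(add(SSZ, mul(SZ, SSSZ))), mul(Z, mul(SSZ, SSSZ))), add(SZ, mul(SZ, Z)))
  →4  add(S(add(add(SSZ, mul(SZ, SSSZ)), mul(Z, mul(SSZ, SSSZ)))), add(SZ, mul(SZ, Z)))
  →5  S(add(add(add(SSZ, mul(SZ, SSSZ)), mul(Z, mul(SSZ, SSSZ))), add(SZ, mul(SZ, Z))))
  →6  S(add(add(S(add(SZ, mul(SZ, SSSZ))), mul(Z, mul(SSZ, SSSZ))), add(SZ, mul(SZ, Z))))
  →7  S(add(S(add(add(SZ, mul(SZ, SSSZ)), mul(Z, mul(SSZ, SSSZ)))), add(SZ, mul(SZ, Z))))
  →8  S(S(add(add(add(SZ, mul(SZ, SSSZ)), mul(Z, mul(SSZ, SSSZ))), add(SZ, mul(SZ, Z)))))
  →9  S(S(add(add(S(add(Z, mul(SZ, SSSZ))), mul(Z, mul(SSZ, SSSZ))), add(SZ, mul(SZ, Z)))))
  →10  S(S(add(S(add(add(Z, mul(SZ, SSSZ)), mul(Z, mul(SSZ, SSSZ)))), add(SZ, mul(SZ, Z)))))
  →11  S(S(S(add(add(add(Z, mul(SZ, SSSZ)), mul(Z, mul(SSZ, SSSZ))), add(SZ, mul(SZ, Z))))))
  →12  S(S(S(add(add(mul(SZ, SSSZ), mul(Z, mul(SSZ, SSSZ))), add(SZ, mul(SZ, Z))))))
  →13  S(S(S(add(add(add(SSSZ, mul(Z, SSSZ)), mul(Z, mul(SSZ, SSSZ))), add(SZ, mul(SZ, Z))))))
  →14  S(S(S(add(add(S(add(SSZ, mul(Z, SSSZ))), mul(Z, mul(SSZ, SSSZ))), add(SZ, mul(SZ, Z))))))
  →15  S(S(S(add(S(add(add(SSZ, mul(Z, SSSZ)), mul(Z, mul(SSZ, SSSZ)))), add(SZ, mul(SZ, Z))))))
  →16  S(S(S(S(add(add(add(SSZ, mul(Z, SSSZ)), mul(Z, mul(SSZ, SSSZ))), add(SZ, mul(SZ, Z)))))))
  →17  S(S(S(S(add(add(S(add(SZ, mul(Z, SSSZ))), mul(Z, mul(SSZ, SSSZ))), add(SZ, mul(SZ, Z)))))))
  →18  S(S(S(S(add(S(add(add(SZ, mul(Z, SSSZ)), mul(Z, mul(SSZ, SSSZ)))), add(SZ, mul(SZ, Z)))))))
  →19  S(S(S(S(S(add(add(add(SZ, mul(Z, SSSZ)), mul(Z, mul(SSZ, SSSZ))), add(SZ, mul(SZ, Z))))))))
  →20  S(S(S(S(S(add(add(S(add(Z, mul(Z, SSSZ))), mul(Z, mul(SSZ, SSSZ))), add(SZ, mul(SZ, Z))))))))
  →21  S(S(S(S(S(add(S(add(add(Z, mul(Z, SSSZ)), mul(Z, mul(SSZ, SSSZ)))), add(SZ, mul(SZ, Z))))))))
  →22  S(S(S(S(S(S(add(add(add(Z, mul(Z, SSSZ)), mul(Z, mul(SSZ, SSSZ))), add(SZ, mul(SZ, Z)))))))))
  →23  S(S(S(S(S(S(add(add(mul(Z, SSSZ), mul(Z, mul(SSZ, SSSZ))), add(SZ, mul(SZ, Z)))))))))
  →24  S(S(S(S(S(S(add(add(Z, mul(Z, mul(SSZ, SSSZ))), add(SZ, mul(SZ, Z)))))))))
  →25  S(S(S(S(S(S(add(mul(Z, mul(SSZ, SSSZ)), add(SZ, mul(SZ, Z)))))))))
  →26  S(S(S(S(S(S(add(Z, add(SZ, mul(SZ, Z)))))))))
  →27  S(S(S(S(S(S(add(SZ, mul(SZ, Z))))))))
  →28  S(S(S(S(S(S(S(add(Z, mul(SZ, Z)))))))))
  →29  S(S(S(S(S(S(S(mul(SZ, Z))))))))
  →30  S(S(S(S(S(S(S(add(Z, mul(Z, Z)))))))))
  →31  S(S(S(S(S(S(S(mul(Z, Z))))))))
  →32  S^7(Z)

Answer: YES — reaches normal form S^7(Z) in 32 ≤ 35 steps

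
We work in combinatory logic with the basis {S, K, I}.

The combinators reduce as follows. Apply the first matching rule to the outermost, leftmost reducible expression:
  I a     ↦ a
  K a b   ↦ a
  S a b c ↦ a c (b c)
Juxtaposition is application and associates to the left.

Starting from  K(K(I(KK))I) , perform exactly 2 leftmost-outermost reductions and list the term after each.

Answer: after 2 steps: K(KK)

Reduction:
  start: K(K(I(KK))I)
  [1] K(I(KK))
  [2] K(KK)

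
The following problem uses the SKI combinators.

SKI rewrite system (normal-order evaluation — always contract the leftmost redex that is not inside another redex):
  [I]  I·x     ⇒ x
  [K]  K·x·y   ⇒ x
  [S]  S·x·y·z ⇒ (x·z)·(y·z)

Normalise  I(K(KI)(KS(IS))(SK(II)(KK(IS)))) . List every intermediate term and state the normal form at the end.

  start: I(K(KI)(KS(IS))(SK(II)(KK(IS))))
  step 1: K(KI)(KS(IS))(SK(II)(KK(IS)))
  step 2: KI(SK(II)(KK(IS)))
  step 3: I

Answer: normal form = I  (in 3 steps)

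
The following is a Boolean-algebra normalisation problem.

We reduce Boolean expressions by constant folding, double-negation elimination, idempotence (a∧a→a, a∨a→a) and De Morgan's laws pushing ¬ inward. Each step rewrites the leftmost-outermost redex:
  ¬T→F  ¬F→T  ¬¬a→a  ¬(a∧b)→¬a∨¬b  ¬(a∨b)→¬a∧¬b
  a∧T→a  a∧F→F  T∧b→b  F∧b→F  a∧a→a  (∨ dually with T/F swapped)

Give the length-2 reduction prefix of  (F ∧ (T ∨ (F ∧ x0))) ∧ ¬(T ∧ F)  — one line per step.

Answer: after 2 steps: F

Reduction:
  start: (F ∧ (T ∨ (F ∧ x0))) ∧ ¬(T ∧ F)
  [1] F ∧ ¬(T ∧ F)
  [2] F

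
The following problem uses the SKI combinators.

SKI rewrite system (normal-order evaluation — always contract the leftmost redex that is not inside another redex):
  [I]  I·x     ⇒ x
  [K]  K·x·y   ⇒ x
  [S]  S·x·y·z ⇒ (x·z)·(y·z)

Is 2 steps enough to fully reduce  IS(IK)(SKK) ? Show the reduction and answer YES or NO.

  start: IS(IK)(SKK)
  →1  S(IK)(SKK)
  →2  SK(SKK)

Answer: YES — reaches normal form SK(SKK) in 2 ≤ 2 steps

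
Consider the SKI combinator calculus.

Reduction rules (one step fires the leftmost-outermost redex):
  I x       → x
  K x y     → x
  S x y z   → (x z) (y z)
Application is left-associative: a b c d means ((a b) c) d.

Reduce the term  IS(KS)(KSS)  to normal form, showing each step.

  start: IS(KS)(KSS)
  step 1: S(KS)(KSS)
  step 2: S(KS)S

Answer: normal form = S(KS)S  (in 2 steps)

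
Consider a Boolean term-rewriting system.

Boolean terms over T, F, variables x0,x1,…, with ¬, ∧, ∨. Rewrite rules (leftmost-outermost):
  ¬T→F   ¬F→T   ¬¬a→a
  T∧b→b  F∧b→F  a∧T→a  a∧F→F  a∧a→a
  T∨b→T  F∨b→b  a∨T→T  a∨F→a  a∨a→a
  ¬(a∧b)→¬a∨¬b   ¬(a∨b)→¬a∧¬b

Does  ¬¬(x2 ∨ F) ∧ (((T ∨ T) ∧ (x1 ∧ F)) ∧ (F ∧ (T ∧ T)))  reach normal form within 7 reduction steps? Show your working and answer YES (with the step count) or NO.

Answer: YES — reaches normal form F in 7 ≤ 7 steps

Derivation:
  start: ¬¬(x2 ∨ F) ∧ (((T ∨ T) ∧ (x1 ∧ F)) ∧ (F ∧ (T ∧ T)))
  [1] (x2 ∨ F) ∧ (((T ∨ T) ∧ (x1 ∧ F)) ∧ (F ∧ (T ∧ T)))
  [2] x2 ∧ (((T ∨ T) ∧ (x1 ∧ F)) ∧ (F ∧ (T ∧ T)))
  [3] x2 ∧ ((T ∧ (x1 ∧ F)) ∧ (F ∧ (T ∧ T)))
  [4] x2 ∧ ((x1 ∧ F) ∧ (F ∧ (T ∧ T)))
  [5] x2 ∧ (F ∧ (F ∧ (T ∧ T)))
  [6] x2 ∧ F
  [7] F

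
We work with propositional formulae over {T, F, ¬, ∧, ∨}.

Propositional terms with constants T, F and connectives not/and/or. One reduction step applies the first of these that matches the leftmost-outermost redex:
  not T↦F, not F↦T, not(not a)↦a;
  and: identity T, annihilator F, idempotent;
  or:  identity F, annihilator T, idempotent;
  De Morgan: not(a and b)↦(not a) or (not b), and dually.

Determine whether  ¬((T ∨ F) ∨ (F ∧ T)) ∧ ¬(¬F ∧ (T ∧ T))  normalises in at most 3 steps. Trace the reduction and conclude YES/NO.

  start: ¬((T ∨ F) ∨ (F ∧ T)) ∧ ¬(¬F ∧ (T ∧ T))
  →1  (¬(T ∨ F) ∧ ¬(F ∧ T)) ∧ ¬(¬F ∧ (T ∧ T))
  →2  ((¬T ∧ ¬F) ∧ ¬(F ∧ T)) ∧ ¬(¬F ∧ (T ∧ T))
  →3  ((F ∧ ¬F) ∧ ¬(F ∧ T)) ∧ ¬(¬F ∧ (T ∧ T))

Answer: NO — after 3 steps the term is ((F ∧ ¬F) ∧ ¬(F ∧ T)) ∧ ¬(¬F ∧ (T ∧ T)), not yet normal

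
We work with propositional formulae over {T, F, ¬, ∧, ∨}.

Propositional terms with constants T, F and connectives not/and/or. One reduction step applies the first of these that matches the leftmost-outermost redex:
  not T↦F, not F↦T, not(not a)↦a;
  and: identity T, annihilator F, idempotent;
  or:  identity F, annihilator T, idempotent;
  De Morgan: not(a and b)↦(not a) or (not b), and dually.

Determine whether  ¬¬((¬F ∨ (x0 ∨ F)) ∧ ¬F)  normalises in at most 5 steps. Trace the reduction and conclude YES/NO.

Answer: YES — reaches normal form T in 5 ≤ 5 steps

Reduction:
  start: ¬¬((¬F ∨ (x0 ∨ F)) ∧ ¬F)
  [1] (¬F ∨ (x0 ∨ F)) ∧ ¬F
  [2] (T ∨ (x0 ∨ F)) ∧ ¬F
  [3] T ∧ ¬F
  [4] ¬F
  [5] T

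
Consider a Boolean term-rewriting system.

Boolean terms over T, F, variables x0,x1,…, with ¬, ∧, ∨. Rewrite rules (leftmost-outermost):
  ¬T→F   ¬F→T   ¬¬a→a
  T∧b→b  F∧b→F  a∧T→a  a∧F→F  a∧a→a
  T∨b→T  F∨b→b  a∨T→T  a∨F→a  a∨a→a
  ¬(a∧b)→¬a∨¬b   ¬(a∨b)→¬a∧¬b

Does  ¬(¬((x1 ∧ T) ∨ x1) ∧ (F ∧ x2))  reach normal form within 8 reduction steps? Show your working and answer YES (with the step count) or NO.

Answer: YES — reaches normal form T in 8 ≤ 8 steps

Derivation:
  start: ¬(¬((x1 ∧ T) ∨ x1) ∧ (F ∧ x2))
  [1] ¬¬((x1 ∧ T) ∨ x1) ∨ ¬(F ∧ x2)
  [2] ((x1 ∧ T) ∨ x1) ∨ ¬(F ∧ x2)
  [3] (x1 ∨ x1) ∨ ¬(F ∧ x2)
  [4] x1 ∨ ¬(F ∧ x2)
  [5] x1 ∨ (¬F ∨ ¬x2)
  [6] x1 ∨ (T ∨ ¬x2)
  [7] x1 ∨ T
  [8] T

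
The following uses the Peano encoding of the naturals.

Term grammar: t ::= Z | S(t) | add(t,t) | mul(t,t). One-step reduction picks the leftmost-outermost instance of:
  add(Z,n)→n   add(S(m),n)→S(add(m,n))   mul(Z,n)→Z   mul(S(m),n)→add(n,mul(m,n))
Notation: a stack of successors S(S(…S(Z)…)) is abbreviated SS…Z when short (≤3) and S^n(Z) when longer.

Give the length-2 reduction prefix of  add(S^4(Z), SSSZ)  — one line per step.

Answer: after 2 steps: S(S(add(SSZ, SSSZ)))

Working:
  start: add(S^4(Z), SSSZ)
  →1  S(add(SSSZ, SSSZ))
  →2  S(S(add(SSZ, SSSZ)))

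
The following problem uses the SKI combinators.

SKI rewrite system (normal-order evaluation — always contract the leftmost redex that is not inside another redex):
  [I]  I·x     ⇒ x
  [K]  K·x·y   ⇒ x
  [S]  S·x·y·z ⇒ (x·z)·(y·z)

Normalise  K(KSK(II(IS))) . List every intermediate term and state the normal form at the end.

Answer: normal form = K(SS)  (in 4 steps)

Reduction:
  start: K(KSK(II(IS)))
  step 1: K(S(II(IS)))
  step 2: K(S(I(IS)))
  step 3: K(S(IS))
  step 4: K(SS)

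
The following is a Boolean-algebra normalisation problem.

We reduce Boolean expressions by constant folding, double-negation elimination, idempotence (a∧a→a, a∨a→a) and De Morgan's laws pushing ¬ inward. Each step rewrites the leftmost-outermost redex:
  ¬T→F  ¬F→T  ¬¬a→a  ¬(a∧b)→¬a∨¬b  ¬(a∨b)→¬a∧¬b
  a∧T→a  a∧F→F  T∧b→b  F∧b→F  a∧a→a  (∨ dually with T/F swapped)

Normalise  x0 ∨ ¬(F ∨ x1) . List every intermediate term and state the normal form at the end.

  start: x0 ∨ ¬(F ∨ x1)
  step 1: x0 ∨ (¬F ∧ ¬x1)
  step 2: x0 ∨ (T ∧ ¬x1)
  step 3: x0 ∨ ¬x1

Answer: normal form = x0 ∨ ¬x1  (in 3 steps)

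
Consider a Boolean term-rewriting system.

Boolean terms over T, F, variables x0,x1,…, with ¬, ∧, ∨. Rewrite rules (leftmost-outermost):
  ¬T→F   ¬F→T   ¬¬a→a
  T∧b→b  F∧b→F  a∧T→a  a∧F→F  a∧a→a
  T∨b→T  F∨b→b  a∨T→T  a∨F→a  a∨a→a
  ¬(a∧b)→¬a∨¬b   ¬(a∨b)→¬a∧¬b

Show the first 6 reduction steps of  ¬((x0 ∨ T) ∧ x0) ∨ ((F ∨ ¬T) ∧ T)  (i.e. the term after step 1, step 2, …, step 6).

Answer: after 6 steps: ¬x0 ∨ (F ∨ ¬T)

Reduction:
  start: ¬((x0 ∨ T) ∧ x0) ∨ ((F ∨ ¬T) ∧ T)
  step 1: (¬(x0 ∨ T) ∨ ¬x0) ∨ ((F ∨ ¬T) ∧ T)
  step 2: ((¬x0 ∧ ¬T) ∨ ¬x0) ∨ ((F ∨ ¬T) ∧ T)
  step 3: ((¬x0 ∧ F) ∨ ¬x0) ∨ ((F ∨ ¬T) ∧ T)
  step 4: (F ∨ ¬x0) ∨ ((F ∨ ¬T) ∧ T)
  step 5: ¬x0 ∨ ((F ∨ ¬T) ∧ T)
  step 6: ¬x0 ∨ (F ∨ ¬T)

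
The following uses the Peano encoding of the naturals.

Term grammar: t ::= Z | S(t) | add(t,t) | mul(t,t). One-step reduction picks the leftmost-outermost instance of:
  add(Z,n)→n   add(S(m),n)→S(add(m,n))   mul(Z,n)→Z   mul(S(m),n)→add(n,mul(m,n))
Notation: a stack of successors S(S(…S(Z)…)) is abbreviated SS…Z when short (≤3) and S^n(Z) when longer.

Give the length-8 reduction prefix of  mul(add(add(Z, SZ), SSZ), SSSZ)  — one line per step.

Answer: after 8 steps: S(S(S(mul(SSZ, SSSZ))))

Working:
  start: mul(add(add(Z, SZ), SSZ), SSSZ)
  →1  mul(add(SZ, SSZ), SSSZ)
  →2  mul(S(add(Z, SSZ)), SSSZ)
  →3  add(SSSZ, mul(add(Z, SSZ), SSSZ))
  →4  S(add(SSZ, mul(add(Z, SSZ), SSSZ)))
  →5  S(S(add(SZ, mul(add(Z, SSZ), SSSZ))))
  →6  S(S(S(add(Z, mul(add(Z, SSZ), SSSZ)))))
  →7  S(S(S(mul(add(Z, SSZ), SSSZ))))
  →8  S(S(S(mul(SSZ, SSSZ))))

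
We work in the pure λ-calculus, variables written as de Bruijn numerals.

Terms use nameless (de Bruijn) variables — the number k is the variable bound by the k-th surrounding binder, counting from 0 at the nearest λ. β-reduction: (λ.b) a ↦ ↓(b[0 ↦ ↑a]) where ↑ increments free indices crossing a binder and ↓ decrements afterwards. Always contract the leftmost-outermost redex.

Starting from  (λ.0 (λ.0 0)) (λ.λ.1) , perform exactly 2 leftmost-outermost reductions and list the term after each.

  start: (λ.0 (λ.0 0)) (λ.λ.1)
  [1] (λ.λ.1) (λ.0 0)
  [2] λ.λ.0 0

Answer: after 2 steps: λ.λ.0 0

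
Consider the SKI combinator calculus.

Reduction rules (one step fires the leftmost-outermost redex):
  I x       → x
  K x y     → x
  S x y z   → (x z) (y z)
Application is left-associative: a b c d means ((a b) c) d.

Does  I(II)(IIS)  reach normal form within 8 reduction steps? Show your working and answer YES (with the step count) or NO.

  start: I(II)(IIS)
  [1] II(IIS)
  [2] I(IIS)
  [3] IIS
  [4] IS
  [5] S

Answer: YES — reaches normal form S in 5 ≤ 8 steps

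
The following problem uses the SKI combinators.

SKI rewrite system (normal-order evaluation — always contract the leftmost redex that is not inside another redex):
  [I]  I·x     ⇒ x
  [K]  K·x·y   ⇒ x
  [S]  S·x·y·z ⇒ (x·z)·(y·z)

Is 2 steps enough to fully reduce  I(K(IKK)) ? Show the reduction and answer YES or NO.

  start: I(K(IKK))
  →1  K(IKK)
  →2  K(KK)

Answer: YES — reaches normal form K(KK) in 2 ≤ 2 steps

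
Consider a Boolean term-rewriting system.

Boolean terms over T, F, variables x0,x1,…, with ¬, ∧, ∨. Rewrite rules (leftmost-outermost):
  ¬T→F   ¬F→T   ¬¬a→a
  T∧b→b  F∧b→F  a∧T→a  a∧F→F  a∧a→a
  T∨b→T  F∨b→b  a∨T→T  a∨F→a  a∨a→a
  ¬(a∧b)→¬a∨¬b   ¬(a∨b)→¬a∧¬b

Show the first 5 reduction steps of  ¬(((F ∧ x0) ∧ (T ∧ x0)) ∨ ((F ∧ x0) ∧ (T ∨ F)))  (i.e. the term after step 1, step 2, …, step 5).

  start: ¬(((F ∧ x0) ∧ (T ∧ x0)) ∨ ((F ∧ x0) ∧ (T ∨ F)))
  step 1: ¬((F ∧ x0) ∧ (T ∧ x0)) ∧ ¬((F ∧ x0) ∧ (T ∨ F))
  step 2: (¬(F ∧ x0) ∨ ¬(T ∧ x0)) ∧ ¬((F ∧ x0) ∧ (T ∨ F))
  step 3: ((¬F ∨ ¬x0) ∨ ¬(T ∧ x0)) ∧ ¬((F ∧ x0) ∧ (T ∨ F))
  step 4: ((T ∨ ¬x0) ∨ ¬(T ∧ x0)) ∧ ¬((F ∧ x0) ∧ (T ∨ F))
  step 5: (T ∨ ¬(T ∧ x0)) ∧ ¬((F ∧ x0) ∧ (T ∨ F))

Answer: after 5 steps: (T ∨ ¬(T ∧ x0)) ∧ ¬((F ∧ x0) ∧ (T ∨ F))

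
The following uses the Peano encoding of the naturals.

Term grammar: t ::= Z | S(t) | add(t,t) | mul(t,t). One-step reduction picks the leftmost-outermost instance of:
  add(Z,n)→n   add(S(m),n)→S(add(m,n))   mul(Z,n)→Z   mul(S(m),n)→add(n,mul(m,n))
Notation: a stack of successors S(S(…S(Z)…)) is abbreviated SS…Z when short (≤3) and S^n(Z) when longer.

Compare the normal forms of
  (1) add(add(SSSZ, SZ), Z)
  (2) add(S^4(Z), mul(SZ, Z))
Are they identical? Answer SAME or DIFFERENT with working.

Answer: SAME — A ⇓ S^4(Z), B ⇓ S^4(Z)

Working:
Term A:
  start: add(add(SSSZ, SZ), Z)
  [1] add(S(add(SSZ, SZ)), Z)
  [2] S(add(add(SSZ, SZ), Z))
  [3] S(add(S(add(SZ, SZ)), Z))
  [4] S(S(add(add(SZ, SZ), Z)))
  [5] S(S(add(S(add(Z, SZ)), Z)))
  [6] S(S(S(add(add(Z, SZ), Z))))
  [7] S(S(S(add(SZ, Z))))
  [8] S(S(S(S(add(Z, Z)))))
  [9] S^4(Z)

Term B:
  start: add(S^4(Z), mul(SZ, Z))
  [1] S(add(SSSZ, mul(SZ, Z)))
  [2] S(S(add(SSZ, mul(SZ, Z))))
  [3] S(S(S(add(SZ, mul(SZ, Z)))))
  [4] S(S(S(S(add(Z, mul(SZ, Z))))))
  [5] S(S(S(S(mul(SZ, Z)))))
  [6] S(S(S(S(add(Z, mul(Z, Z))))))
  [7] S(S(S(S(mul(Z, Z)))))
  [8] S^4(Z)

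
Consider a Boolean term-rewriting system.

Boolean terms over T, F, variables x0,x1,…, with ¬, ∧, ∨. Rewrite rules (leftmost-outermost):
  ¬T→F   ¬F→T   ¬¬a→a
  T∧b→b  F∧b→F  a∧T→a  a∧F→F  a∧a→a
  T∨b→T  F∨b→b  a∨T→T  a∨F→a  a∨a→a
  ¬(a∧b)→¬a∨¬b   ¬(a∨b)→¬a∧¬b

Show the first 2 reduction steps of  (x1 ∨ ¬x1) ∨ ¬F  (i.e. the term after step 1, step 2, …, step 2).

Answer: after 2 steps: T

Working:
  start: (x1 ∨ ¬x1) ∨ ¬F
  [1] (x1 ∨ ¬x1) ∨ T
  [2] T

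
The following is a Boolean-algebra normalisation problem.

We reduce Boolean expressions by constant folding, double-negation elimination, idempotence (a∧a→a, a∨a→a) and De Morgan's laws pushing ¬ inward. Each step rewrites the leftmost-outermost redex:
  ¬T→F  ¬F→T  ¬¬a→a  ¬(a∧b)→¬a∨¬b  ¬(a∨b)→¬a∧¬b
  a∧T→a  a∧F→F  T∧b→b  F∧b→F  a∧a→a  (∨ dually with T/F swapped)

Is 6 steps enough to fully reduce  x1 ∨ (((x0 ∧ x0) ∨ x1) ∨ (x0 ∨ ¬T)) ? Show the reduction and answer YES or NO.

Answer: YES — reaches normal form x1 ∨ ((x0 ∨ x1) ∨ x0) in 3 ≤ 6 steps

Working:
  start: x1 ∨ (((x0 ∧ x0) ∨ x1) ∨ (x0 ∨ ¬T))
  →1  x1 ∨ ((x0 ∨ x1) ∨ (x0 ∨ ¬T))
  →2  x1 ∨ ((x0 ∨ x1) ∨ (x0 ∨ F))
  →3  x1 ∨ ((x0 ∨ x1) ∨ x0)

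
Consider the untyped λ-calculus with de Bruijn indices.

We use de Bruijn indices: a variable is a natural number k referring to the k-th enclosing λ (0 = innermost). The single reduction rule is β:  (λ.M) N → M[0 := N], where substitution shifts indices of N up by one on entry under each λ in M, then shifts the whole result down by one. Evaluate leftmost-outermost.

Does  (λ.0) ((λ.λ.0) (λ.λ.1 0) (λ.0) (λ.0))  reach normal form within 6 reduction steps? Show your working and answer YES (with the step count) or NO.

  start: (λ.0) ((λ.λ.0) (λ.λ.1 0) (λ.0) (λ.0))
  [1] (λ.λ.0) (λ.λ.1 0) (λ.0) (λ.0)
  [2] (λ.0) (λ.0) (λ.0)
  [3] (λ.0) (λ.0)
  [4] λ.0

Answer: YES — reaches normal form λ.0 in 4 ≤ 6 steps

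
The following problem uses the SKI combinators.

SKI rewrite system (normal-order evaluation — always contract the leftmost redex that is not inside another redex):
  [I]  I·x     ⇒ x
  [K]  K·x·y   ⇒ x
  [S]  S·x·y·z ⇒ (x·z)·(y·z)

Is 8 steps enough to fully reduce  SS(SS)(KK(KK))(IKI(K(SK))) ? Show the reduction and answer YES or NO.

  start: SS(SS)(KK(KK))(IKI(K(SK)))
  →1  S(KK(KK))(SS(KK(KK)))(IKI(K(SK)))
  →2  KK(KK)(IKI(K(SK)))(SS(KK(KK))(IKI(K(SK))))
  →3  K(IKI(K(SK)))(SS(KK(KK))(IKI(K(SK))))
  →4  IKI(K(SK))
  →5  KI(K(SK))
  →6  I

Answer: YES — reaches normal form I in 6 ≤ 8 steps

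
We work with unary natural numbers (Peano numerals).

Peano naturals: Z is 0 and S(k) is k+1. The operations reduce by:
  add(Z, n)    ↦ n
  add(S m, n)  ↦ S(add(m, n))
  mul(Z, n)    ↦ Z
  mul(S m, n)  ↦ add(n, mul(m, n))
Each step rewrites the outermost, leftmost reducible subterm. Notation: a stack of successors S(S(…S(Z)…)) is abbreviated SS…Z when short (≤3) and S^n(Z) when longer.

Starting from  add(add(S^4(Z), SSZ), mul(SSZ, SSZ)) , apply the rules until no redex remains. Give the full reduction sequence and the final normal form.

  start: add(add(S^4(Z), SSZ), mul(SSZ, SSZ))
  →1  add(S(add(SSSZ, SSZ)), mul(SSZ, SSZ))
  →2  S(add(add(SSSZ, SSZ), mul(SSZ, SSZ)))
  →3  S(add(S(add(SSZ, SSZ)), mul(SSZ, SSZ)))
  →4  S(S(add(add(SSZ, SSZ), mul(SSZ, SSZ))))
  →5  S(S(add(S(add(SZ, SSZ)), mul(SSZ, SSZ))))
  →6  S(S(S(add(add(SZ, SSZ), mul(SSZ, SSZ)))))
  →7  S(S(S(add(S(add(Z, SSZ)), mul(SSZ, SSZ)))))
  →8  S(S(S(S(add(add(Z, SSZ), mul(SSZ, SSZ))))))
  →9  S(S(S(S(add(SSZ, mul(SSZ, SSZ))))))
  →10  S(S(S(S(S(add(SZ, mul(SSZ, SSZ)))))))
  →11  S(S(S(S(S(S(add(Z, mul(SSZ, SSZ))))))))
  →12  S(S(S(S(S(S(mul(SSZ, SSZ)))))))
  →13  S(S(S(S(S(S(add(SSZ, mul(SZ, SSZ))))))))
  →14  S(S(S(S(S(S(S(add(SZ, mul(SZ, SSZ)))))))))
  →15  S(S(S(S(S(S(S(S(add(Z, mul(SZ, SSZ))))))))))
  →16  S(S(S(S(S(S(S(S(mul(SZ, SSZ)))))))))
  →17  S(S(S(S(S(S(S(S(add(SSZ, mul(Z, SSZ))))))))))
  →18  S(S(S(S(S(S(S(S(S(add(SZ, mul(Z, SSZ)))))))))))
  →19  S(S(S(S(S(S(S(S(S(S(add(Z, mul(Z, SSZ))))))))))))
  →20  S(S(S(S(S(S(S(S(S(S(mul(Z, SSZ)))))))))))
  →21  S^10(Z)

Answer: normal form = S^10(Z)  (in 21 steps)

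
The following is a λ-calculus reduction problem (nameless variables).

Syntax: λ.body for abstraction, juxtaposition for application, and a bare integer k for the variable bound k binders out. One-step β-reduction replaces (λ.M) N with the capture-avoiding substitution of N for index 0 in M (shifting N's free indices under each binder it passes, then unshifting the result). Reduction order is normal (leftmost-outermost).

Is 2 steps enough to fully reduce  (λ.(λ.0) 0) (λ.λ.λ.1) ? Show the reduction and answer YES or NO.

  start: (λ.(λ.0) 0) (λ.λ.λ.1)
  step 1: (λ.0) (λ.λ.λ.1)
  step 2: λ.λ.λ.1

Answer: YES — reaches normal form λ.λ.λ.1 in 2 ≤ 2 steps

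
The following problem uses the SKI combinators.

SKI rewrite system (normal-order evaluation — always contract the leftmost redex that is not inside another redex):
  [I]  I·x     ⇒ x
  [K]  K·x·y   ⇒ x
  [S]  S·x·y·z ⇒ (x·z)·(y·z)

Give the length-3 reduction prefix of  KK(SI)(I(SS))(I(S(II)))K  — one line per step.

Answer: after 3 steps: SSK

Reduction:
  start: KK(SI)(I(SS))(I(S(II)))K
  step 1: K(I(SS))(I(S(II)))K
  step 2: I(SS)K
  step 3: SSK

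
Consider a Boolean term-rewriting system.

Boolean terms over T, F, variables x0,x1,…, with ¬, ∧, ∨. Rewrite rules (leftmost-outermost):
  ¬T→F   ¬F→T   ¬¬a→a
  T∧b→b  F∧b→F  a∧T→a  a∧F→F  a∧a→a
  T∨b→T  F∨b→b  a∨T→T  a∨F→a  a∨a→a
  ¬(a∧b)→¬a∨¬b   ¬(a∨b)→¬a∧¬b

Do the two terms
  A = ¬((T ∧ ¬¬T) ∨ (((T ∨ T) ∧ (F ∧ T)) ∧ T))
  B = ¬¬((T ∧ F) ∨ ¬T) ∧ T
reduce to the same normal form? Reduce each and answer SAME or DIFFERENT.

Answer: SAME — A ⇓ F, B ⇓ F

Reduction:
Term A:
  start: ¬((T ∧ ¬¬T) ∨ (((T ∨ T) ∧ (F ∧ T)) ∧ T))
  step 1: ¬(T ∧ ¬¬T) ∧ ¬(((T ∨ T) ∧ (F ∧ T)) ∧ T)
  step 2: (¬T ∨ ¬¬¬T) ∧ ¬(((T ∨ T) ∧ (F ∧ T)) ∧ T)
  step 3: (F ∨ ¬¬¬T) ∧ ¬(((T ∨ T) ∧ (F ∧ T)) ∧ T)
  step 4: ¬¬¬T ∧ ¬(((T ∨ T) ∧ (F ∧ T)) ∧ T)
  step 5: ¬T ∧ ¬(((T ∨ T) ∧ (F ∧ T)) ∧ T)
  step 6: F ∧ ¬(((T ∨ T) ∧ (F ∧ T)) ∧ T)
  step 7: F

Term B:
  start: ¬¬((T ∧ F) ∨ ¬T) ∧ T
  step 1: ¬¬((T ∧ F) ∨ ¬T)
  step 2: (T ∧ F) ∨ ¬T
  step 3: F ∨ ¬T
  step 4: ¬T
  step 5: F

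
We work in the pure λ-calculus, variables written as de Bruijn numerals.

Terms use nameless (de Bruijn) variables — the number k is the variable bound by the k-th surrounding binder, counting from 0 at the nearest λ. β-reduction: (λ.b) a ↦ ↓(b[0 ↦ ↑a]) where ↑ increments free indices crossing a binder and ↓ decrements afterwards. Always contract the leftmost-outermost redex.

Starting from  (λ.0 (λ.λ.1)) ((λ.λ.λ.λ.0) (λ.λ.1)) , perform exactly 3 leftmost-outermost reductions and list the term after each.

Answer: after 3 steps: λ.λ.0

Reduction:
  start: (λ.0 (λ.λ.1)) ((λ.λ.λ.λ.0) (λ.λ.1))
  step 1: (λ.λ.λ.λ.0) (λ.λ.1) (λ.λ.1)
  step 2: (λ.λ.λ.0) (λ.λ.1)
  step 3: λ.λ.0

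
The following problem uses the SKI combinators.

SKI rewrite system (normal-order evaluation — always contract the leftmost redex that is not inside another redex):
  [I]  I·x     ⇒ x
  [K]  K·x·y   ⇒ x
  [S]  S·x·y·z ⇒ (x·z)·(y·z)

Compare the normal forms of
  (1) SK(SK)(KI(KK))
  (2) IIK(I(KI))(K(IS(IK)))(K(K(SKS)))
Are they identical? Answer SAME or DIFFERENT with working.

Answer: SAME — A ⇓ I, B ⇓ I

Derivation:
Term A:
  start: SK(SK)(KI(KK))
  [1] K(KI(KK))(SK(KI(KK)))
  [2] KI(KK)
  [3] I

Term B:
  start: IIK(I(KI))(K(IS(IK)))(K(K(SKS)))
  [1] IK(I(KI))(K(IS(IK)))(K(K(SKS)))
  [2] K(I(KI))(K(IS(IK)))(K(K(SKS)))
  [3] I(KI)(K(K(SKS)))
  [4] KI(K(K(SKS)))
  [5] I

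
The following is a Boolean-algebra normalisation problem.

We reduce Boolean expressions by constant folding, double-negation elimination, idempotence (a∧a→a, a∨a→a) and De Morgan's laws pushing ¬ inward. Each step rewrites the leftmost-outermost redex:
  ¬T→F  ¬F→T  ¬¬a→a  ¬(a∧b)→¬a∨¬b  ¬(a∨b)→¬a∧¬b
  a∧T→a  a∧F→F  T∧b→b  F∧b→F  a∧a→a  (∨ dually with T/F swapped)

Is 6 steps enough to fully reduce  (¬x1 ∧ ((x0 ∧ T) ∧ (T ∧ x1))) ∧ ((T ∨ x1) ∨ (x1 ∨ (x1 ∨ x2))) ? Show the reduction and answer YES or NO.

  start: (¬x1 ∧ ((x0 ∧ T) ∧ (T ∧ x1))) ∧ ((T ∨ x1) ∨ (x1 ∨ (x1 ∨ x2)))
  →1  (¬x1 ∧ (x0 ∧ (T ∧ x1))) ∧ ((T ∨ x1) ∨ (x1 ∨ (x1 ∨ x2)))
  →2  (¬x1 ∧ (x0 ∧ x1)) ∧ ((T ∨ x1) ∨ (x1 ∨ (x1 ∨ x2)))
  →3  (¬x1 ∧ (x0 ∧ x1)) ∧ (T ∨ (x1 ∨ (x1 ∨ x2)))
  →4  (¬x1 ∧ (x0 ∧ x1)) ∧ T
  →5  ¬x1 ∧ (x0 ∧ x1)

Answer: YES — reaches normal form ¬x1 ∧ (x0 ∧ x1) in 5 ≤ 6 steps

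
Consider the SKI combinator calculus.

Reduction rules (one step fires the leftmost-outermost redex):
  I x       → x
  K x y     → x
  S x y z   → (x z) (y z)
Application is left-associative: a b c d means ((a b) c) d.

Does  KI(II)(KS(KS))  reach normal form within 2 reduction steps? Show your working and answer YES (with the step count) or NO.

  start: KI(II)(KS(KS))
  →1  I(KS(KS))
  →2  KS(KS)

Answer: NO — after 2 steps the term is KS(KS), not yet normal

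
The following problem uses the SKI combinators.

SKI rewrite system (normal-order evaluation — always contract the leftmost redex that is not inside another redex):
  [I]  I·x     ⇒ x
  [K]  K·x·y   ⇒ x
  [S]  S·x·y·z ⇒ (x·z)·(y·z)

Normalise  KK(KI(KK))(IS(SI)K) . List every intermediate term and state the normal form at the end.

Answer: normal form = K(S(SI)K)  (in 2 steps)

Derivation:
  start: KK(KI(KK))(IS(SI)K)
  [1] K(IS(SI)K)
  [2] K(S(SI)K)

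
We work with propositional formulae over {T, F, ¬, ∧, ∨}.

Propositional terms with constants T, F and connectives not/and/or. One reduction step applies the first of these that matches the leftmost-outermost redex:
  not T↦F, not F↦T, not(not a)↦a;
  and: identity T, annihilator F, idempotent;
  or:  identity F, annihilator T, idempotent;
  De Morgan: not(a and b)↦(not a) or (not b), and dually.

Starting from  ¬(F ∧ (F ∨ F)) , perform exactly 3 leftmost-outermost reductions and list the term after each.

Answer: after 3 steps: T

Working:
  start: ¬(F ∧ (F ∨ F))
  →1  ¬F ∨ ¬(F ∨ F)
  →2  T ∨ ¬(F ∨ F)
  →3  T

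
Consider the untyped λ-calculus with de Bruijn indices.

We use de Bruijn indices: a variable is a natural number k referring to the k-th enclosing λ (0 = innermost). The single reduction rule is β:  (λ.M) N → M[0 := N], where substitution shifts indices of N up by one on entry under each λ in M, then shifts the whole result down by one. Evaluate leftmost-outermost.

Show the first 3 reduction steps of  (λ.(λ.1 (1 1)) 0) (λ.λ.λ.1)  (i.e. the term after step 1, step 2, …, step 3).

Answer: after 3 steps: λ.λ.1

Derivation:
  start: (λ.(λ.1 (1 1)) 0) (λ.λ.λ.1)
  [1] (λ.(λ.λ.λ.1) ((λ.λ.λ.1) (λ.λ.λ.1))) (λ.λ.λ.1)
  [2] (λ.λ.λ.1) ((λ.λ.λ.1) (λ.λ.λ.1))
  [3] λ.λ.1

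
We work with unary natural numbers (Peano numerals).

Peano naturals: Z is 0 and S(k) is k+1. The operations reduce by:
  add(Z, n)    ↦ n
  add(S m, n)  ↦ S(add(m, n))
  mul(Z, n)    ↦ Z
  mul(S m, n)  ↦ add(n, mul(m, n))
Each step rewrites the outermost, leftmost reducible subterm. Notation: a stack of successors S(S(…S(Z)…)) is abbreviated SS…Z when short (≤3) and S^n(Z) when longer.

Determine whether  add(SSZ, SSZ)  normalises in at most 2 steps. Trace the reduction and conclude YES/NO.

Answer: NO — after 2 steps the term is S(S(add(Z, SSZ))), not yet normal

Working:
  start: add(SSZ, SSZ)
  →1  S(add(SZ, SSZ))
  →2  S(S(add(Z, SSZ)))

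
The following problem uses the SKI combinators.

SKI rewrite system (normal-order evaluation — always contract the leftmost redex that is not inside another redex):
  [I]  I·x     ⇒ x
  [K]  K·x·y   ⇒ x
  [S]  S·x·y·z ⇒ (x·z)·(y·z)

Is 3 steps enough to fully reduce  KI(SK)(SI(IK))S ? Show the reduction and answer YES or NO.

  start: KI(SK)(SI(IK))S
  step 1: I(SI(IK))S
  step 2: SI(IK)S
  step 3: IS(IKS)

Answer: NO — after 3 steps the term is IS(IKS), not yet normal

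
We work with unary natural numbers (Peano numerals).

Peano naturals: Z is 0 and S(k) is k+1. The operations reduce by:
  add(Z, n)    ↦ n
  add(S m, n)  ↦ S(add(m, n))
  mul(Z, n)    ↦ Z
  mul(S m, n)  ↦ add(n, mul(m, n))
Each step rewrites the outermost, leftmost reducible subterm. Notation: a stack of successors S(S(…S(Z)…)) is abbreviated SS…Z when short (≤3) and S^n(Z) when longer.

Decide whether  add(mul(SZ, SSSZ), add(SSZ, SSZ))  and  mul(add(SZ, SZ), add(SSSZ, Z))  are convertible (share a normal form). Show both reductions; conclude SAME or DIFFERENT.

Term A:
  start: add(mul(SZ, SSSZ), add(SSZ, SSZ))
  step 1: add(add(SSSZ, mul(Z, SSSZ)), add(SSZ, SSZ))
  step 2: add(S(add(SSZ, mul(Z, SSSZ))), add(SSZ, SSZ))
  step 3: S(add(add(SSZ, mul(Z, SSSZ)), add(SSZ, SSZ)))
  step 4: S(add(S(add(SZ, mul(Z, SSSZ))), add(SSZ, SSZ)))
  step 5: S(S(add(add(SZ, mul(Z, SSSZ)), add(SSZ, SSZ))))
  step 6: S(S(add(S(add(Z, mul(Z, SSSZ))), add(SSZ, SSZ))))
  step 7: S(S(S(add(add(Z, mul(Z, SSSZ)), add(SSZ, SSZ)))))
  step 8: S(S(S(add(mul(Z, SSSZ), add(SSZ, SSZ)))))
  step 9: S(S(S(add(Z, add(SSZ, SSZ)))))
  step 10: S(S(S(add(SSZ, SSZ))))
  step 11: S(S(S(S(add(SZ, SSZ)))))
  step 12: S(S(S(S(S(add(Z, SSZ))))))
  step 13: S^7(Z)

Term B:
  start: mul(add(SZ, SZ), add(SSSZ, Z))
  step 1: mul(S(add(Z, SZ)), add(SSSZ, Z))
  step 2: add(add(SSSZ, Z), mul(add(Z, SZ), add(SSSZ, Z)))
  step 3: add(S(add(SSZ, Z)), mul(add(Z, SZ), add(SSSZ, Z)))
  step 4: S(add(add(SSZ, Z), mul(add(Z, SZ), add(SSSZ, Z))))
  step 5: S(add(S(add(SZ, Z)), mul(add(Z, SZ), add(SSSZ, Z))))
  step 6: S(S(add(add(SZ, Z), mul(add(Z, SZ), add(SSSZ, Z)))))
  step 7: S(S(add(S(add(Z, Z)), mul(add(Z, SZ), add(SSSZ, Z)))))
  step 8: S(S(S(add(add(Z, Z), mul(add(Z, SZ), add(SSSZ, Z))))))
  step 9: S(S(S(add(Z, mul(add(Z, SZ), add(SSSZ, Z))))))
  step 10: S(S(S(mul(add(Z, SZ), add(SSSZ, Z)))))
  step 11: S(S(S(mul(SZ, add(SSSZ, Z)))))
  step 12: S(S(S(add(add(SSSZ, Z), mul(Z, add(SSSZ, Z))))))
  step 13: S(S(S(add(S(add(SSZ, Z)), mul(Z, add(SSSZ, Z))))))
  step 14: S(S(S(S(add(add(SSZ, Z), mul(Z, add(SSSZ, Z)))))))
  step 15: S(S(S(S(add(S(add(SZ, Z)), mul(Z, add(SSSZ, Z)))))))
  step 16: S(S(S(S(S(add(add(SZ, Z), mul(Z, add(SSSZ, Z))))))))
  step 17: S(S(S(S(S(add(S(add(Z, Z)), mul(Z, add(SSSZ, Z))))))))
  step 18: S(S(S(S(S(S(add(add(Z, Z), mul(Z, add(SSSZ, Z)))))))))
  step 19: S(S(S(S(S(S(add(Z, mul(Z, add(SSSZ, Z)))))))))
  step 20: S(S(S(S(S(S(mul(Z, add(SSSZ, Z))))))))
  step 21: S^6(Z)

Answer: DIFFERENT — A ⇓ S^7(Z), B ⇓ S^6(Z)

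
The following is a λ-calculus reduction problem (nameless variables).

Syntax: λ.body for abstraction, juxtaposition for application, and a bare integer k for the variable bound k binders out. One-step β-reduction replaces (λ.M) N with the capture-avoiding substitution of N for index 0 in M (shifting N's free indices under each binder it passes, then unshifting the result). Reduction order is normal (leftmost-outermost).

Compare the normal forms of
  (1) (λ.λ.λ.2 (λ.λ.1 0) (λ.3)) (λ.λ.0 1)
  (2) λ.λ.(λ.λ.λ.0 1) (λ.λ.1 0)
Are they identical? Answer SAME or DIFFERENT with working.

Answer: SAME — A ⇓ λ.λ.λ.λ.0 1, B ⇓ λ.λ.λ.λ.0 1

Derivation:
Term A:
  start: (λ.λ.λ.2 (λ.λ.1 0) (λ.3)) (λ.λ.0 1)
  →1  λ.λ.(λ.λ.0 1) (λ.λ.1 0) (λ.λ.λ.0 1)
  →2  λ.λ.(λ.0 (λ.λ.1 0)) (λ.λ.λ.0 1)
  →3  λ.λ.(λ.λ.λ.0 1) (λ.λ.1 0)
  →4  λ.λ.λ.λ.0 1

Term B:
  start: λ.λ.(λ.λ.λ.0 1) (λ.λ.1 0)
  →1  λ.λ.λ.λ.0 1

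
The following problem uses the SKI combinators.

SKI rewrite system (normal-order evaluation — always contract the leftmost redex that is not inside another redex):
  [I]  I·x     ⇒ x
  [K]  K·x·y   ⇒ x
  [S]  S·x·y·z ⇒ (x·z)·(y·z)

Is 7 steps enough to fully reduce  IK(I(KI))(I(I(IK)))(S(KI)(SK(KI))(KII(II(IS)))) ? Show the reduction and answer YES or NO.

Answer: YES — reaches normal form I in 4 ≤ 7 steps

Derivation:
  start: IK(I(KI))(I(I(IK)))(S(KI)(SK(KI))(KII(II(IS))))
  step 1: K(I(KI))(I(I(IK)))(S(KI)(SK(KI))(KII(II(IS))))
  step 2: I(KI)(S(KI)(SK(KI))(KII(II(IS))))
  step 3: KI(S(KI)(SK(KI))(KII(II(IS))))
  step 4: I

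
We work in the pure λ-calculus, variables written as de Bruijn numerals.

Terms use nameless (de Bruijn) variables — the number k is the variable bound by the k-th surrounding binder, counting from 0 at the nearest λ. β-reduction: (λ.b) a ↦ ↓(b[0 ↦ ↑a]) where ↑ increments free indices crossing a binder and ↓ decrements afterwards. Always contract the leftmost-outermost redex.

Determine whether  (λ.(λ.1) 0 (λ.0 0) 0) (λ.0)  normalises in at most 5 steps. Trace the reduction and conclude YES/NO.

Answer: YES — reaches normal form λ.0 in 5 ≤ 5 steps

Working:
  start: (λ.(λ.1) 0 (λ.0 0) 0) (λ.0)
  step 1: (λ.λ.0) (λ.0) (λ.0 0) (λ.0)
  step 2: (λ.0) (λ.0 0) (λ.0)
  step 3: (λ.0 0) (λ.0)
  step 4: (λ.0) (λ.0)
  step 5: λ.0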